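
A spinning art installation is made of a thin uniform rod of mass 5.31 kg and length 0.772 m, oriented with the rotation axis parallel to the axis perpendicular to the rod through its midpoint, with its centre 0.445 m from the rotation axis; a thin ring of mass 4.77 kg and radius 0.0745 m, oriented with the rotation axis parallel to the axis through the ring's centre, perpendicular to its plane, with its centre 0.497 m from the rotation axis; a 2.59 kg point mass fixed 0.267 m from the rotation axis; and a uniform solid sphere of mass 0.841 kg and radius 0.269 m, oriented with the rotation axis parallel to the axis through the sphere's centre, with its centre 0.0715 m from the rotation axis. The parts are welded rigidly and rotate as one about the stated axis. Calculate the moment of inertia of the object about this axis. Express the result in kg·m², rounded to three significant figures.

2.73

Thin rod: I_cm = (1/12)ML² = (1/12)(5.31)(0.772)² = 0.26372 kg·m²; centre at d = 0.445 m, so the parallel axis theorem gives I = 0.26372 + (5.31)(0.445)² = 1.3152 kg·m².
Thin ring: I_cm = MR² = (4.77)(0.0745)² = 0.026475 kg·m²; centre at d = 0.497 m, so the parallel axis theorem gives I = 0.026475 + (4.77)(0.497)² = 1.2047 kg·m².
Point mass: I_cm = 0; centre at d = 0.267 m, so the parallel axis theorem gives I = 0 + (2.59)(0.267)² = 0.18464 kg·m².
Solid sphere: I_cm = (2/5)MR² = (2/5)(0.841)(0.269)² = 0.024342 kg·m²; centre at d = 0.0715 m, so the parallel axis theorem gives I = 0.024342 + (0.841)(0.0715)² = 0.028642 kg·m².
Total I = 1.3152 + 1.2047 + 0.18464 + 0.028642 = 2.7332 kg·m².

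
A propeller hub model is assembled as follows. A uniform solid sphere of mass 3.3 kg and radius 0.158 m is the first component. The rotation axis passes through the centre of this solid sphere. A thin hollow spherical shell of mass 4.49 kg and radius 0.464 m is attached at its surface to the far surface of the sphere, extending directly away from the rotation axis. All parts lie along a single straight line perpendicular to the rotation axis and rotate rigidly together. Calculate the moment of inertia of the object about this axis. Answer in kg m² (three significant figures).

Solid sphere: I_cm = (2/5)MR² = (2/5)(3.3)(0.158)² = 0.032952 kg m²; axis through the centre, so I = 0.032952 kg m².
Spherical shell: I_cm = (2/3)MR² = (2/3)(4.49)(0.464)² = 0.64445 kg m²; centre at d = 0.158 + 0.464 = 0.622 m, so the parallel axis theorem gives I = 0.64445 + (4.49)(0.622)² = 2.3816 kg m².
Total I = 0.032952 + 2.3816 = 2.4145 kg m².

2.41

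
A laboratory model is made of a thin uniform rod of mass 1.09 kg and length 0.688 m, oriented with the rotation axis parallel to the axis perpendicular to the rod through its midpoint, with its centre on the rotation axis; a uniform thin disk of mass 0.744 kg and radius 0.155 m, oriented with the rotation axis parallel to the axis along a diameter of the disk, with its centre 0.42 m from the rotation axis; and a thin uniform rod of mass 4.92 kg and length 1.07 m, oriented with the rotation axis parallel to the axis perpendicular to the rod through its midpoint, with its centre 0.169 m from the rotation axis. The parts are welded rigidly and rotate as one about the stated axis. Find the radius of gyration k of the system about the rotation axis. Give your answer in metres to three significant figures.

Thin rod: I_cm = (1/12)ML² = (1/12)(1.09)(0.688)² = 0.042995 kg·m²; axis through the centre, so I = 0.042995 kg·m².
Thin disk: I_cm = (1/4)MR² = (1/4)(0.744)(0.155)² = 0.0044687 kg·m²; centre at d = 0.42 m, so the parallel axis theorem gives I = 0.0044687 + (0.744)(0.42)² = 0.13571 kg·m².
Thin rod: I_cm = (1/12)ML² = (1/12)(4.92)(1.07)² = 0.46941 kg·m²; centre at d = 0.169 m, so the parallel axis theorem gives I = 0.46941 + (4.92)(0.169)² = 0.60993 kg·m².
Total I = 0.78863 kg·m²; total mass M = 6.754 kg.
k = √(I/M) = √(0.78863/6.754) = 0.34171 m.

0.342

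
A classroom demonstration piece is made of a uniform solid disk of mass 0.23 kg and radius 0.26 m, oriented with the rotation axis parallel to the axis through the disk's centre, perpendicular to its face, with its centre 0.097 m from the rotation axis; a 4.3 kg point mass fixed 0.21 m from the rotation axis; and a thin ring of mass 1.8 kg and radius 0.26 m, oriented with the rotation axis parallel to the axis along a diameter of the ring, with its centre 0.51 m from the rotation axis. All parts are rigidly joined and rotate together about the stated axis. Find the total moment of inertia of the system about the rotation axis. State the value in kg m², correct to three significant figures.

0.729

Solid disk: I_cm = (1/2)MR² = (1/2)(0.23)(0.26)² = 0.007774 kg m²; centre at d = 0.097 m, so I = I_cm + Md² gives I = 0.007774 + (0.23)(0.097)² = 0.0099381 kg m².
Point mass: I_cm = 0; centre at d = 0.21 m, so I = I_cm + Md² gives I = 0 + (4.3)(0.21)² = 0.18963 kg m².
Thin ring: I_cm = (1/2)MR² = (1/2)(1.8)(0.26)² = 0.06084 kg m²; centre at d = 0.51 m, so I = I_cm + Md² gives I = 0.06084 + (1.8)(0.51)² = 0.52902 kg m².
Total I = 0.0099381 + 0.18963 + 0.52902 = 0.72859 kg m².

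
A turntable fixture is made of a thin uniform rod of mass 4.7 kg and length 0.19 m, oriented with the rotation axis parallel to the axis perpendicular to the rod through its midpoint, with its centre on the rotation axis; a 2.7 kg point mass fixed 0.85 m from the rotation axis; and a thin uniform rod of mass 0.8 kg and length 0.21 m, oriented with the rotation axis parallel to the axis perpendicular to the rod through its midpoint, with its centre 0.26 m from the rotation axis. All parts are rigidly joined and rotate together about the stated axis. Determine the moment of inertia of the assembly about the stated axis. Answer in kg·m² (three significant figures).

Thin rod: I_cm = (1/12)ML² = (1/12)(4.7)(0.19)² = 0.014139 kg·m²; axis through the centre, so I = 0.014139 kg·m².
Point mass: I_cm = 0; centre at d = 0.85 m, so I = I_cm + Md² gives I = 0 + (2.7)(0.85)² = 1.9507 kg·m².
Thin rod: I_cm = (1/12)ML² = (1/12)(0.8)(0.21)² = 0.00294 kg·m²; centre at d = 0.26 m, so I = I_cm + Md² gives I = 0.00294 + (0.8)(0.26)² = 0.05702 kg·m².
Total I = 0.014139 + 1.9507 + 0.05702 = 2.0219 kg·m².

2.02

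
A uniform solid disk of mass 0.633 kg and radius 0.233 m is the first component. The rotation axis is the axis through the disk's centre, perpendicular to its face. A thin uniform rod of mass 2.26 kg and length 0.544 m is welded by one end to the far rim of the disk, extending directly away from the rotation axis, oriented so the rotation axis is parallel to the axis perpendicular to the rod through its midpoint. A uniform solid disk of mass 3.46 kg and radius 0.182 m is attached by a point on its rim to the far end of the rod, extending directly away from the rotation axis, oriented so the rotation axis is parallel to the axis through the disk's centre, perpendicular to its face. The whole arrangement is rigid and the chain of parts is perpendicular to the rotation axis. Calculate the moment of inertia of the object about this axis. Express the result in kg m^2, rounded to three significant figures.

3.89

Solid disk: I_cm = (1/2)MR² = (1/2)(0.633)(0.233)² = 0.017182 kg m^2; axis through the centre, so I = 0.017182 kg m^2.
Thin rod: I_cm = (1/12)ML² = (1/12)(2.26)(0.544)² = 0.055735 kg m^2; centre at d = 0.233 + 0.272 = 0.505 m, so I = I_cm + Md² gives I = 0.055735 + (2.26)(0.505)² = 0.63209 kg m^2.
Solid disk: I_cm = (1/2)MR² = (1/2)(3.46)(0.182)² = 0.057305 kg m^2; centre at d = 0.233 + 0.272 + 0.272 + 0.182 = 0.959 m, so I = I_cm + Md² gives I = 0.057305 + (3.46)(0.959)² = 3.2394 kg m^2.
Total I = 0.017182 + 0.63209 + 3.2394 = 3.8887 kg m^2.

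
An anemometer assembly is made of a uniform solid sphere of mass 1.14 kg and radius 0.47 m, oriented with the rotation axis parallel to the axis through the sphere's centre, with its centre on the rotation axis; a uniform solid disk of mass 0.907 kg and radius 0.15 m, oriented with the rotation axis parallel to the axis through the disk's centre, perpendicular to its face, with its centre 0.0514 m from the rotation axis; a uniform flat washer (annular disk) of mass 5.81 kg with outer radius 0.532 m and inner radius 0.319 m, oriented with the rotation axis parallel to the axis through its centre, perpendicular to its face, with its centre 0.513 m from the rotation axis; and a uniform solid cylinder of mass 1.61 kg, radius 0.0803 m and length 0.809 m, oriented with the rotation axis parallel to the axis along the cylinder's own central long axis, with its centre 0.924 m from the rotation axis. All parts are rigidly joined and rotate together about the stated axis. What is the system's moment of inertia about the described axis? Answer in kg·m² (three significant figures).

Solid sphere: I_cm = (2/5)MR² = (2/5)(1.14)(0.47)² = 0.10073 kg·m²; axis through the centre, so I = 0.10073 kg·m².
Solid disk: I_cm = (1/2)MR² = (1/2)(0.907)(0.15)² = 0.010204 kg·m²; centre at d = 0.0514 m, so I = I_cm + Md² gives I = 0.010204 + (0.907)(0.0514)² = 0.0126 kg·m².
Annular disk: I_cm = (1/2)M(R²+r²) = (1/2)(5.81)[(0.532)² + (0.319)²] = 1.1178 kg·m²; centre at d = 0.513 m, so I = I_cm + Md² gives I = 1.1178 + (5.81)(0.513)² = 2.6468 kg·m².
Solid cylinder: I_cm = (1/2)MR² = (1/2)(1.61)(0.0803)² = 0.0051907 kg·m²; centre at d = 0.924 m, so I = I_cm + Md² gives I = 0.0051907 + (1.61)(0.924)² = 1.3798 kg·m².
Total I = 0.10073 + 0.0126 + 2.6468 + 1.3798 = 4.1399 kg·m².

4.14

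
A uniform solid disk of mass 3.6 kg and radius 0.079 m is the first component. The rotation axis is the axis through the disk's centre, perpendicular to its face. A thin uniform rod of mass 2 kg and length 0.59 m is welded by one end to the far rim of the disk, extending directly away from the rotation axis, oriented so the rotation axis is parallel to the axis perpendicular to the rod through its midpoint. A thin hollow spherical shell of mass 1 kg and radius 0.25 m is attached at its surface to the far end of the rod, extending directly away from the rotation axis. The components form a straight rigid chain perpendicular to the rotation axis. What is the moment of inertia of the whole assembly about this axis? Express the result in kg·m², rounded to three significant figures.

1.24

Solid disk: I_cm = (1/2)MR² = (1/2)(3.6)(0.079)² = 0.011234 kg·m²; axis through the centre, so I = 0.011234 kg·m².
Thin rod: I_cm = (1/12)ML² = (1/12)(2)(0.59)² = 0.058017 kg·m²; centre at d = 0.079 + 0.295 = 0.374 m, so the parallel axis theorem gives I = 0.058017 + (2)(0.374)² = 0.33777 kg·m².
Spherical shell: I_cm = (2/3)MR² = (2/3)(1)(0.25)² = 0.041667 kg·m²; centre at d = 0.079 + 0.295 + 0.295 + 0.25 = 0.919 m, so the parallel axis theorem gives I = 0.041667 + (1)(0.919)² = 0.88623 kg·m².
Total I = 0.011234 + 0.33777 + 0.88623 = 1.2352 kg·m².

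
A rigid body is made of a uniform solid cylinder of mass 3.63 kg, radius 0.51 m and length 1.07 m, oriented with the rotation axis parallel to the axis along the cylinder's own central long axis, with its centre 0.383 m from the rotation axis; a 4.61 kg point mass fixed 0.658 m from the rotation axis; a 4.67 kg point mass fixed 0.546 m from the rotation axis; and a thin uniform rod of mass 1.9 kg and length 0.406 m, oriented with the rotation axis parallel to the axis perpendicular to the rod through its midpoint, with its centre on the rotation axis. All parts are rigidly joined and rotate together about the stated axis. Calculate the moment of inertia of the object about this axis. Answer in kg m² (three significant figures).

Solid cylinder: I_cm = (1/2)MR² = (1/2)(3.63)(0.51)² = 0.47208 kg m²; centre at d = 0.383 m, so I = I_cm + Md² gives I = 0.47208 + (3.63)(0.383)² = 1.0046 kg m².
Point mass: I_cm = 0; centre at d = 0.658 m, so I = I_cm + Md² gives I = 0 + (4.61)(0.658)² = 1.996 kg m².
Point mass: I_cm = 0; centre at d = 0.546 m, so I = I_cm + Md² gives I = 0 + (4.67)(0.546)² = 1.3922 kg m².
Thin rod: I_cm = (1/12)ML² = (1/12)(1.9)(0.406)² = 0.026099 kg m²; axis through the centre, so I = 0.026099 kg m².
Total I = 1.0046 + 1.996 + 1.3922 + 0.026099 = 4.4188 kg m².

4.42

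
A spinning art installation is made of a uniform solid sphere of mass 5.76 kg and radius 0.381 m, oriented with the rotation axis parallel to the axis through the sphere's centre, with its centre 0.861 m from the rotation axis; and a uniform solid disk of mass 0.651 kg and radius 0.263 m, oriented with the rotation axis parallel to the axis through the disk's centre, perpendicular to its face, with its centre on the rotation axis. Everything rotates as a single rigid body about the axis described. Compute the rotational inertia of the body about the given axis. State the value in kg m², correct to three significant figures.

Solid sphere: I_cm = (2/5)MR² = (2/5)(5.76)(0.381)² = 0.33445 kg m²; centre at d = 0.861 m, so I = I_cm + Md² gives I = 0.33445 + (5.76)(0.861)² = 4.6045 kg m².
Solid disk: I_cm = (1/2)MR² = (1/2)(0.651)(0.263)² = 0.022515 kg m²; axis through the centre, so I = 0.022515 kg m².
Total I = 4.6045 + 0.022515 = 4.627 kg m².

4.63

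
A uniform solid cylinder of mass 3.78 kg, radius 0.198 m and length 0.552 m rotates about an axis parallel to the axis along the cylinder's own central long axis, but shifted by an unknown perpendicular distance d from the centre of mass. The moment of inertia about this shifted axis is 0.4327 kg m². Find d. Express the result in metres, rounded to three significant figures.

About the centre-of-mass axis, I_cm = (1/2)MR² = (1/2)(3.78)(0.198)² = 0.074096 kg m².
Parallel axis theorem: I = I_cm + Md², so Md² = 0.4327 − 0.074096 = 0.3586 kg m².
d = √(0.3586 / 3.78) = 0.30801 m.

0.308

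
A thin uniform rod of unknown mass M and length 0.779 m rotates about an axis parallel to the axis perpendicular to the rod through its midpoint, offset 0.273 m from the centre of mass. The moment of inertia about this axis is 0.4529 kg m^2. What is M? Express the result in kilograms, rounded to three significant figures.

3.62

I = I_cm + Md² = (1/12)ML² + Md² = M·[0.0833333·(0.779)² + (0.273)²] = M·0.1251.
So M = 0.4529 / 0.1251 = 3.6203 kg.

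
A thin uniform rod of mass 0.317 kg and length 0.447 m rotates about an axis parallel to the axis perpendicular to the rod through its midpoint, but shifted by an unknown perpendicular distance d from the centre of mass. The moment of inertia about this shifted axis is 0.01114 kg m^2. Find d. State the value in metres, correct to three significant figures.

0.136

About the centre-of-mass axis, I_cm = (1/12)ML² = (1/12)(0.317)(0.447)² = 0.0052783 kg m^2.
Parallel axis theorem: I = I_cm + Md², so Md² = 0.01114 − 0.0052783 = 0.0058617 kg m^2.
d = √(0.0058617 / 0.317) = 0.13598 m.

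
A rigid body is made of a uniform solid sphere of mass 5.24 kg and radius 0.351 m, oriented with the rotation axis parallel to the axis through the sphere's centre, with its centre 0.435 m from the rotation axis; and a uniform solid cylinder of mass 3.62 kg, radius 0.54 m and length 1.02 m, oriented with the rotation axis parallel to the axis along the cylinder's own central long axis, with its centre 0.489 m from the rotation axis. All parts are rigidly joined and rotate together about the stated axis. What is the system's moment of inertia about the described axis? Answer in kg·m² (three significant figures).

Solid sphere: I_cm = (2/5)MR² = (2/5)(5.24)(0.351)² = 0.25823 kg·m²; centre at d = 0.435 m, so I = I_cm + Md² gives I = 0.25823 + (5.24)(0.435)² = 1.2498 kg·m².
Solid cylinder: I_cm = (1/2)MR² = (1/2)(3.62)(0.54)² = 0.5278 kg·m²; centre at d = 0.489 m, so I = I_cm + Md² gives I = 0.5278 + (3.62)(0.489)² = 1.3934 kg·m².
Total I = 1.2498 + 1.3934 = 2.6432 kg·m².

2.64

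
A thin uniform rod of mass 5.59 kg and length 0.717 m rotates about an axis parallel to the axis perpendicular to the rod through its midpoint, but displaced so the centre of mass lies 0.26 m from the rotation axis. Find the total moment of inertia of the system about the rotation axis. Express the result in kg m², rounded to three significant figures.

0.617

I_cm = (1/12)ML² = (1/12)(5.59)(0.717)² = 0.23948 kg m²; centre at d = 0.26 m, so I = I_cm + Md² gives I = 0.23948 + (5.59)(0.26)² = 0.61736 kg m².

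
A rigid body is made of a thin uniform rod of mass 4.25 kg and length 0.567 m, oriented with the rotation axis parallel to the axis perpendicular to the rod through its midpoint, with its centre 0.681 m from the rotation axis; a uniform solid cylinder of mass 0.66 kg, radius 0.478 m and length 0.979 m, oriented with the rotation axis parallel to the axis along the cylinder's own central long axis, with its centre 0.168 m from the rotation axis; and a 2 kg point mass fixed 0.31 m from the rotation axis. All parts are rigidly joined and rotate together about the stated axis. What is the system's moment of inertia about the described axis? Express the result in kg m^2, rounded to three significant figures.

2.37

Thin rod: I_cm = (1/12)ML² = (1/12)(4.25)(0.567)² = 0.11386 kg m^2; centre at d = 0.681 m, so the parallel axis theorem gives I = 0.11386 + (4.25)(0.681)² = 2.0848 kg m^2.
Solid cylinder: I_cm = (1/2)MR² = (1/2)(0.66)(0.478)² = 0.0754 kg m^2; centre at d = 0.168 m, so the parallel axis theorem gives I = 0.0754 + (0.66)(0.168)² = 0.094028 kg m^2.
Point mass: I_cm = 0; centre at d = 0.31 m, so the parallel axis theorem gives I = 0 + (2)(0.31)² = 0.1922 kg m^2.
Total I = 2.0848 + 0.094028 + 0.1922 = 2.3711 kg m^2.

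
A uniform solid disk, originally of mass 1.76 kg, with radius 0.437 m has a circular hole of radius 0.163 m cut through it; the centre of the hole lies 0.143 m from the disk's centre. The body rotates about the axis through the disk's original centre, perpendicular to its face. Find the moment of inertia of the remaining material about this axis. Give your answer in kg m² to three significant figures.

Unpierced body about its centre: I₀ = (1/2)MR² = (1/2)(1.76)(0.437)² = 0.16805 kg m².
The removed disk has mass m = M·(r/R)² = (1.76)(0.163/0.437)² = 0.24486 kg (same uniform areal density).
Its moment of inertia about the rotation axis (parallel-axis theorem): I_hole = (1/2)mr² + md² = (1/2)(0.24486)(0.163)² + (0.24486)(0.143)² = 0.0082601 kg m².
Treating the hole as negative mass, I = I₀ − I_hole = 0.16805 − 0.0082601 = 0.15979 kg m².

0.160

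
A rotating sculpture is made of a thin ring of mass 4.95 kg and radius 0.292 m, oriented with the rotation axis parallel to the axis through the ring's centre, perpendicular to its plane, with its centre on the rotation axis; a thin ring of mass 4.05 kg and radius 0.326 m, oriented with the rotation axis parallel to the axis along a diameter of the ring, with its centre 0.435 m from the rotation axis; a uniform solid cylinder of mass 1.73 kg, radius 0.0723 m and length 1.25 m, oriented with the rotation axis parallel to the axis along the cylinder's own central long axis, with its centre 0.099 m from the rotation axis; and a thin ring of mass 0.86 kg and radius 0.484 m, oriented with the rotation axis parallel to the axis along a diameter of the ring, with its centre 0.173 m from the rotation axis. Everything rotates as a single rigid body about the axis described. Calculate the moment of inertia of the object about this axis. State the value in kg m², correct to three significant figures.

1.55

Thin ring: I_cm = MR² = (4.95)(0.292)² = 0.42206 kg m²; axis through the centre, so I = 0.42206 kg m².
Thin ring: I_cm = (1/2)MR² = (1/2)(4.05)(0.326)² = 0.21521 kg m²; centre at d = 0.435 m, so I = I_cm + Md² gives I = 0.21521 + (4.05)(0.435)² = 0.98157 kg m².
Solid cylinder: I_cm = (1/2)MR² = (1/2)(1.73)(0.0723)² = 0.0045216 kg m²; centre at d = 0.099 m, so I = I_cm + Md² gives I = 0.0045216 + (1.73)(0.099)² = 0.021477 kg m².
Thin ring: I_cm = (1/2)MR² = (1/2)(0.86)(0.484)² = 0.10073 kg m²; centre at d = 0.173 m, so I = I_cm + Md² gives I = 0.10073 + (0.86)(0.173)² = 0.12647 kg m².
Total I = 0.42206 + 0.98157 + 0.021477 + 0.12647 = 1.5516 kg m².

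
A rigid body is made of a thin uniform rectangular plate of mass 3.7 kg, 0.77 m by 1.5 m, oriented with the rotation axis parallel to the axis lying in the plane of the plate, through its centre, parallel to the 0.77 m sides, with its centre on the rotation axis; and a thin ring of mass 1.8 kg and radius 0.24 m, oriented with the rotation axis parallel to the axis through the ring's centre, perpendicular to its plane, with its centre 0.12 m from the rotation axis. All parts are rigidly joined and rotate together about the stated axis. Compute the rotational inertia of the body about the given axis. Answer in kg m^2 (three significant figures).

Rectangular plate: I_cm = (1/12)Mb² = (1/12)(3.7)(1.5)² = 0.69375 kg m^2; axis through the centre, so I = 0.69375 kg m^2.
Thin ring: I_cm = MR² = (1.8)(0.24)² = 0.10368 kg m^2; centre at d = 0.12 m, so the parallel axis theorem gives I = 0.10368 + (1.8)(0.12)² = 0.1296 kg m^2.
Total I = 0.69375 + 0.1296 = 0.82335 kg m^2.

0.823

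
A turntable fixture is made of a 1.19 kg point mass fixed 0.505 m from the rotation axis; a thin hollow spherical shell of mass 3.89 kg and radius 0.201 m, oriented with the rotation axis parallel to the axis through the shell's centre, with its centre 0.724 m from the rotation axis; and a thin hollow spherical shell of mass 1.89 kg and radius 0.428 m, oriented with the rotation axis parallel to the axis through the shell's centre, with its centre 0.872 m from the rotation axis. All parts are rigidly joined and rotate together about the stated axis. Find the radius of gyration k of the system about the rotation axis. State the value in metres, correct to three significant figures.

0.768

Point mass: I_cm = 0; centre at d = 0.505 m, so I = I_cm + Md² gives I = 0 + (1.19)(0.505)² = 0.30348 kg m².
Spherical shell: I_cm = (2/3)MR² = (2/3)(3.89)(0.201)² = 0.10477 kg m²; centre at d = 0.724 m, so I = I_cm + Md² gives I = 0.10477 + (3.89)(0.724)² = 2.1438 kg m².
Spherical shell: I_cm = (2/3)MR² = (2/3)(1.89)(0.428)² = 0.23081 kg m²; centre at d = 0.872 m, so I = I_cm + Md² gives I = 0.23081 + (1.89)(0.872)² = 1.6679 kg m².
Total I = 4.1152 kg m²; total mass M = 6.97 kg.
k = √(I/M) = √(4.1152/6.97) = 0.76839 m.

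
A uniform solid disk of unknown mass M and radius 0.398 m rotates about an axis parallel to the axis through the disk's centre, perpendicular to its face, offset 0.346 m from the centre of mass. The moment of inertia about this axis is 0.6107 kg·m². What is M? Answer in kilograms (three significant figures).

3.07

I = I_cm + Md² = (1/2)MR² + Md² = M·[0.5·(0.398)² + (0.346)²] = M·0.19892.
So M = 0.6107 / 0.19892 = 3.0701 kg.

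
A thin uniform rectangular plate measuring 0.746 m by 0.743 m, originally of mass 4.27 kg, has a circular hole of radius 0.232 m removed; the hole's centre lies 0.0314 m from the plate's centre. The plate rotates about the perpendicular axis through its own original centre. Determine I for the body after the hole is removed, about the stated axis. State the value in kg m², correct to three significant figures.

0.358

Unpierced body about its centre: I₀ = (1/12)M(a²+b²) = (1/12)(4.27)[(0.746)² + (0.743)²] = 0.39446 kg m².
The removed disk has mass m = M·πr²/(ab) = (4.27)·π(0.232)²/(0.746·0.743) = 1.3026 kg (same uniform areal density).
Its moment of inertia about the rotation axis (parallel-axis theorem): I_hole = (1/2)mr² + md² = (1/2)(1.3026)(0.232)² + (1.3026)(0.0314)² = 0.036341 kg m².
Treating the hole as negative mass, I = I₀ − I_hole = 0.39446 − 0.036341 = 0.35812 kg m².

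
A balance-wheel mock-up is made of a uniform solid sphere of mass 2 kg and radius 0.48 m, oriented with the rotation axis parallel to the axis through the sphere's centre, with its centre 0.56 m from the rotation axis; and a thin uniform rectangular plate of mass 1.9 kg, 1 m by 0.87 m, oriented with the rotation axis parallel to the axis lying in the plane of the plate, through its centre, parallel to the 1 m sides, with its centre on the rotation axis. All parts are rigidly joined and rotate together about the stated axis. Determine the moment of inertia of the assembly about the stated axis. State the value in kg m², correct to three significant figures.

Solid sphere: I_cm = (2/5)MR² = (2/5)(2)(0.48)² = 0.18432 kg m²; centre at d = 0.56 m, so I = I_cm + Md² gives I = 0.18432 + (2)(0.56)² = 0.81152 kg m².
Rectangular plate: I_cm = (1/12)Mb² = (1/12)(1.9)(0.87)² = 0.11984 kg m²; axis through the centre, so I = 0.11984 kg m².
Total I = 0.81152 + 0.11984 = 0.93136 kg m².

0.931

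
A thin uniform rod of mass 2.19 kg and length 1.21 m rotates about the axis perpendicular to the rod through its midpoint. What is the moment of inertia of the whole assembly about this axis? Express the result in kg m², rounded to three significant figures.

I_cm = (1/12)ML² = (1/12)(2.19)(1.21)² = 0.2672 kg m²; axis through the centre, so I = 0.2672 kg m².

0.267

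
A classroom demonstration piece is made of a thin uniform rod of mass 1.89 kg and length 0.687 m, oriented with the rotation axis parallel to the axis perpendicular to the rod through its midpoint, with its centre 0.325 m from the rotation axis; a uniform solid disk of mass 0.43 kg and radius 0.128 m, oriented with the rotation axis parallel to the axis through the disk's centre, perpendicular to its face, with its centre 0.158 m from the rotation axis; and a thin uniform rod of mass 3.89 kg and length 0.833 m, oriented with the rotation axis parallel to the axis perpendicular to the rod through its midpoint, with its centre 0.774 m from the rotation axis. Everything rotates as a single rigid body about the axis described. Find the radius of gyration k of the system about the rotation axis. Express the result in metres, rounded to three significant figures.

Thin rod: I_cm = (1/12)ML² = (1/12)(1.89)(0.687)² = 0.074335 kg·m²; centre at d = 0.325 m, so the parallel axis theorem gives I = 0.074335 + (1.89)(0.325)² = 0.27397 kg·m².
Solid disk: I_cm = (1/2)MR² = (1/2)(0.43)(0.128)² = 0.0035226 kg·m²; centre at d = 0.158 m, so the parallel axis theorem gives I = 0.0035226 + (0.43)(0.158)² = 0.014257 kg·m².
Thin rod: I_cm = (1/12)ML² = (1/12)(3.89)(0.833)² = 0.22494 kg·m²; centre at d = 0.774 m, so the parallel axis theorem gives I = 0.22494 + (3.89)(0.774)² = 2.5553 kg·m².
Total I = 2.8436 kg·m²; total mass M = 6.21 kg.
k = √(I/M) = √(2.8436/6.21) = 0.67668 m.

0.677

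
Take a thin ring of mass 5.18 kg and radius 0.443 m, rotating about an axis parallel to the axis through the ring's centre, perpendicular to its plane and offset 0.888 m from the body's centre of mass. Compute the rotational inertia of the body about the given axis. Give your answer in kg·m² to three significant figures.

I_cm = MR² = (5.18)(0.443)² = 1.0166 kg·m²; centre at d = 0.888 m, so the parallel axis theorem gives I = 1.0166 + (5.18)(0.888)² = 5.1012 kg·m².

5.10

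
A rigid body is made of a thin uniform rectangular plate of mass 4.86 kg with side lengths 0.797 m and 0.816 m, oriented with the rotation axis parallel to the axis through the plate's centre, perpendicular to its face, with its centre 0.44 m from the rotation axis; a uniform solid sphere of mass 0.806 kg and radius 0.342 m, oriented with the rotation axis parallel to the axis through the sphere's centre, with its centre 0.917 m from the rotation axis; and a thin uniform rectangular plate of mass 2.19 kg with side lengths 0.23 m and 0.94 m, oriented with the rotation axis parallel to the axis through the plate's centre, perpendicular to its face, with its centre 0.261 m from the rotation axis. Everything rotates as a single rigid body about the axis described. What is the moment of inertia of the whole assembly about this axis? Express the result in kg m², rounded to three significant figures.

2.50

Rectangular plate: I_cm = (1/12)M(a²+b²) = (1/12)(4.86)[(0.797)² + (0.816)²] = 0.52693 kg m²; centre at d = 0.44 m, so I = I_cm + Md² gives I = 0.52693 + (4.86)(0.44)² = 1.4678 kg m².
Solid sphere: I_cm = (2/5)MR² = (2/5)(0.806)(0.342)² = 0.037709 kg m²; centre at d = 0.917 m, so I = I_cm + Md² gives I = 0.037709 + (0.806)(0.917)² = 0.71547 kg m².
Rectangular plate: I_cm = (1/12)M(a²+b²) = (1/12)(2.19)[(0.23)² + (0.94)²] = 0.17091 kg m²; centre at d = 0.261 m, so I = I_cm + Md² gives I = 0.17091 + (2.19)(0.261)² = 0.3201 kg m².
Total I = 1.4678 + 0.71547 + 0.3201 = 2.5034 kg m².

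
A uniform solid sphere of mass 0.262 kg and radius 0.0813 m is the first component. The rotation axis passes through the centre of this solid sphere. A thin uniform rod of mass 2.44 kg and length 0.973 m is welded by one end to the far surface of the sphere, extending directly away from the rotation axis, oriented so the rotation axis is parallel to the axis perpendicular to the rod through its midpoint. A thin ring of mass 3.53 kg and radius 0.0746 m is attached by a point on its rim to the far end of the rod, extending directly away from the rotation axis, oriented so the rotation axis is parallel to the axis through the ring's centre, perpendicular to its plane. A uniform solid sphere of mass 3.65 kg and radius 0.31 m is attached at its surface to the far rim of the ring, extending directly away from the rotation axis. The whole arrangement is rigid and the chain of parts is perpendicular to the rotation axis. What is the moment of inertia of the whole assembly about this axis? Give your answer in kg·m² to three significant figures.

14.0

Solid sphere: I_cm = (2/5)MR² = (2/5)(0.262)(0.0813)² = 0.0006927 kg·m²; axis through the centre, so I = 0.0006927 kg·m².
Thin rod: I_cm = (1/12)ML² = (1/12)(2.44)(0.973)² = 0.1925 kg·m²; centre at d = 0.0813 + 0.4865 = 0.5678 m, so I = I_cm + Md² gives I = 0.1925 + (2.44)(0.5678)² = 0.97915 kg·m².
Thin ring: I_cm = MR² = (3.53)(0.0746)² = 0.019645 kg·m²; centre at d = 0.0813 + 0.4865 + 0.4865 + 0.0746 = 1.1289 m, so I = I_cm + Md² gives I = 0.019645 + (3.53)(1.1289)² = 4.5183 kg·m².
Solid sphere: I_cm = (2/5)MR² = (2/5)(3.65)(0.31)² = 0.14031 kg·m²; centre at d = 0.0813 + 0.4865 + 0.4865 + 0.0746 + 0.0746 + 0.31 = 1.5135 m, so I = I_cm + Md² gives I = 0.14031 + (3.65)(1.5135)² = 8.5013 kg·m².
Total I = 0.0006927 + 0.97915 + 4.5183 + 8.5013 = 13.999 kg·m².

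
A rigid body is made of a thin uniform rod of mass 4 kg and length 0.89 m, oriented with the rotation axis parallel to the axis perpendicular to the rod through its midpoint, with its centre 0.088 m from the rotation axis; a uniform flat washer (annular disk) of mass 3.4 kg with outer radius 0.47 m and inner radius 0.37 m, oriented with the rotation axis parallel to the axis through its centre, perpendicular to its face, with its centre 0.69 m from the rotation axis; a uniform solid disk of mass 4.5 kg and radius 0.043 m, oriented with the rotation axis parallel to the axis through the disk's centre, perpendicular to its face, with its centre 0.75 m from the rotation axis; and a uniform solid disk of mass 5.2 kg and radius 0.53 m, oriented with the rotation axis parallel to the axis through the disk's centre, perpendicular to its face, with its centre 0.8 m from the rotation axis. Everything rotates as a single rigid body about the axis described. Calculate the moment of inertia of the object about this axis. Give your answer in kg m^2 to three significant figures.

Thin rod: I_cm = (1/12)ML² = (1/12)(4)(0.89)² = 0.26403 kg m^2; centre at d = 0.088 m, so the parallel axis theorem gives I = 0.26403 + (4)(0.088)² = 0.29501 kg m^2.
Annular disk: I_cm = (1/2)M(R²+r²) = (1/2)(3.4)[(0.47)² + (0.37)²] = 0.60826 kg m^2; centre at d = 0.69 m, so the parallel axis theorem gives I = 0.60826 + (3.4)(0.69)² = 2.227 kg m^2.
Solid disk: I_cm = (1/2)MR² = (1/2)(4.5)(0.043)² = 0.0041602 kg m^2; centre at d = 0.75 m, so the parallel axis theorem gives I = 0.0041602 + (4.5)(0.75)² = 2.5354 kg m^2.
Solid disk: I_cm = (1/2)MR² = (1/2)(5.2)(0.53)² = 0.73034 kg m^2; centre at d = 0.8 m, so the parallel axis theorem gives I = 0.73034 + (5.2)(0.8)² = 4.0583 kg m^2.
Total I = 0.29501 + 2.227 + 2.5354 + 4.0583 = 9.1158 kg m^2.

9.12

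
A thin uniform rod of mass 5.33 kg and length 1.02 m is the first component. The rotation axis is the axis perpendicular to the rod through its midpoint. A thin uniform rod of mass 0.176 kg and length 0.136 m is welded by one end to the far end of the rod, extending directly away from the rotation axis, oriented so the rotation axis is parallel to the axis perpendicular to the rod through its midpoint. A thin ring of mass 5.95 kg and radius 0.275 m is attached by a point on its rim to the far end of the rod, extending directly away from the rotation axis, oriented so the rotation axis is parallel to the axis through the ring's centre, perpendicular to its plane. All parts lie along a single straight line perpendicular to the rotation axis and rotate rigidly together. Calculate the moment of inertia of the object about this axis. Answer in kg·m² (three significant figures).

6.02

Thin rod: I_cm = (1/12)ML² = (1/12)(5.33)(1.02)² = 0.46211 kg·m²; axis through the centre, so I = 0.46211 kg·m².
Thin rod: I_cm = (1/12)ML² = (1/12)(0.176)(0.136)² = 0.00027127 kg·m²; centre at d = 0.51 + 0.068 = 0.578 m, so I = I_cm + Md² gives I = 0.00027127 + (0.176)(0.578)² = 0.05907 kg·m².
Thin ring: I_cm = MR² = (5.95)(0.275)² = 0.44997 kg·m²; centre at d = 0.51 + 0.068 + 0.068 + 0.275 = 0.921 m, so I = I_cm + Md² gives I = 0.44997 + (5.95)(0.921)² = 5.497 kg·m².
Total I = 0.46211 + 0.05907 + 5.497 = 6.0182 kg·m².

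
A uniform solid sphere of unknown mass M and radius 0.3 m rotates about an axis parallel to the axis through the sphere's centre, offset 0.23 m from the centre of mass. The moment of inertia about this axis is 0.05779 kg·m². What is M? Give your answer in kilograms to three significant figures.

0.650

I = I_cm + Md² = (2/5)MR² + Md² = M·[0.4·(0.3)² + (0.23)²] = M·0.0889.
So M = 0.05779 / 0.0889 = 0.65006 kg.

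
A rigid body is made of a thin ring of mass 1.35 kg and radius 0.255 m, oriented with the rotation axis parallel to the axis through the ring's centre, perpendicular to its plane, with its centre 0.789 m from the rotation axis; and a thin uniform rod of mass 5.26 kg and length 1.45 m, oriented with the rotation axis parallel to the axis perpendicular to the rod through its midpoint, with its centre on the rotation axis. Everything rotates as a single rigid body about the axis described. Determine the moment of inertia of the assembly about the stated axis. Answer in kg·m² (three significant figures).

1.85

Thin ring: I_cm = MR² = (1.35)(0.255)² = 0.087784 kg·m²; centre at d = 0.789 m, so I = I_cm + Md² gives I = 0.087784 + (1.35)(0.789)² = 0.92819 kg·m².
Thin rod: I_cm = (1/12)ML² = (1/12)(5.26)(1.45)² = 0.9216 kg·m²; axis through the centre, so I = 0.9216 kg·m².
Total I = 0.92819 + 0.9216 = 1.8498 kg·m².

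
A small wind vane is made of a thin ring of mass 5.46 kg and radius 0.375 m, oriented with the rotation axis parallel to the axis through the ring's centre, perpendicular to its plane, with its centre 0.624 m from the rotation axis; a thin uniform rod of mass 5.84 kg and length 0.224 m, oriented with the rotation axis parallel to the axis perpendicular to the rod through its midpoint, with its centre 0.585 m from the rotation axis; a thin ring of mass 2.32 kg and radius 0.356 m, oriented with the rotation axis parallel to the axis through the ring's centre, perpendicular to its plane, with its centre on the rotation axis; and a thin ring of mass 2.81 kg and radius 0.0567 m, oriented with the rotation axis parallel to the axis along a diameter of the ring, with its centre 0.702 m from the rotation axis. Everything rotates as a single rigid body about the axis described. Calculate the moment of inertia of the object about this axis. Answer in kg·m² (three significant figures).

Thin ring: I_cm = MR² = (5.46)(0.375)² = 0.76781 kg·m²; centre at d = 0.624 m, so the parallel axis theorem gives I = 0.76781 + (5.46)(0.624)² = 2.8938 kg·m².
Thin rod: I_cm = (1/12)ML² = (1/12)(5.84)(0.224)² = 0.024419 kg·m²; centre at d = 0.585 m, so the parallel axis theorem gives I = 0.024419 + (5.84)(0.585)² = 2.023 kg·m².
Thin ring: I_cm = MR² = (2.32)(0.356)² = 0.29403 kg·m²; axis through the centre, so I = 0.29403 kg·m².
Thin ring: I_cm = (1/2)MR² = (1/2)(2.81)(0.0567)² = 0.0045169 kg·m²; centre at d = 0.702 m, so the parallel axis theorem gives I = 0.0045169 + (2.81)(0.702)² = 1.3893 kg·m².
Total I = 2.8938 + 2.023 + 0.29403 + 1.3893 = 6.6001 kg·m².

6.60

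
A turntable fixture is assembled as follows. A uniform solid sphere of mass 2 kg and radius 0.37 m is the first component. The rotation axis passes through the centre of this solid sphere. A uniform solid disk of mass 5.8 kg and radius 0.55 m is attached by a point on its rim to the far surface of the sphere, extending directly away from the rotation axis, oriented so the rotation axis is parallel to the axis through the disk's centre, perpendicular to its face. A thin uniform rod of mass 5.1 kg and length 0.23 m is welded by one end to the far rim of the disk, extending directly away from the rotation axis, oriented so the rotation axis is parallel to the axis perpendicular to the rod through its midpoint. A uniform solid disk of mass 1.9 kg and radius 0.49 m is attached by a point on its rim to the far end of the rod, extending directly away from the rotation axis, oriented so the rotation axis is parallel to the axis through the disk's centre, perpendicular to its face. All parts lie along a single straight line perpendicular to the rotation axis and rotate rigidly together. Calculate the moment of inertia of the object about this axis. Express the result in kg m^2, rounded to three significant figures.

28.1

Solid sphere: I_cm = (2/5)MR² = (2/5)(2)(0.37)² = 0.10952 kg m^2; axis through the centre, so I = 0.10952 kg m^2.
Solid disk: I_cm = (1/2)MR² = (1/2)(5.8)(0.55)² = 0.87725 kg m^2; centre at d = 0.37 + 0.55 = 0.92 m, so the parallel axis theorem gives I = 0.87725 + (5.8)(0.92)² = 5.7864 kg m^2.
Thin rod: I_cm = (1/12)ML² = (1/12)(5.1)(0.23)² = 0.022482 kg m^2; centre at d = 0.37 + 0.55 + 0.55 + 0.115 = 1.585 m, so the parallel axis theorem gives I = 0.022482 + (5.1)(1.585)² = 12.835 kg m^2.
Solid disk: I_cm = (1/2)MR² = (1/2)(1.9)(0.49)² = 0.22809 kg m^2; centre at d = 0.37 + 0.55 + 0.55 + 0.115 + 0.115 + 0.49 = 2.19 m, so the parallel axis theorem gives I = 0.22809 + (1.9)(2.19)² = 9.3407 kg m^2.
Total I = 0.10952 + 5.7864 + 12.835 + 9.3407 = 28.071 kg m^2.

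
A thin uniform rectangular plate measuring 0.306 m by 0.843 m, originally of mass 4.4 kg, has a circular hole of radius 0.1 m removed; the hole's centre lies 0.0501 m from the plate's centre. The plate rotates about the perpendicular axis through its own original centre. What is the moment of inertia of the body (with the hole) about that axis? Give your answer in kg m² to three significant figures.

0.291

Unpierced body about its centre: I₀ = (1/12)M(a²+b²) = (1/12)(4.4)[(0.306)² + (0.843)²] = 0.2949 kg m².
The removed disk has mass m = M·πr²/(ab) = (4.4)·π(0.1)²/(0.306·0.843) = 0.53586 kg (same uniform areal density).
Its moment of inertia about the rotation axis (parallel-axis theorem): I_hole = (1/2)mr² + md² = (1/2)(0.53586)(0.1)² + (0.53586)(0.0501)² = 0.0040243 kg m².
Treating the hole as negative mass, I = I₀ − I_hole = 0.2949 − 0.0040243 = 0.29088 kg m².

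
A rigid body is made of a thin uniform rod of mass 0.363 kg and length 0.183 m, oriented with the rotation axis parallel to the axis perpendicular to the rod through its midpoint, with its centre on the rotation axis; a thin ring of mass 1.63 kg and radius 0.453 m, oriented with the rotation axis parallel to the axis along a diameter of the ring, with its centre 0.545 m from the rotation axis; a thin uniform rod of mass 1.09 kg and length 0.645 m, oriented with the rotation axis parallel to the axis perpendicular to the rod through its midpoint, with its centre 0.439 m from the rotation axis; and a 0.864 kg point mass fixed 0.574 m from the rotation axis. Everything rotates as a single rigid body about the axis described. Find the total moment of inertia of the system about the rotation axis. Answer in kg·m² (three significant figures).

1.18

Thin rod: I_cm = (1/12)ML² = (1/12)(0.363)(0.183)² = 0.001013 kg·m²; axis through the centre, so I = 0.001013 kg·m².
Thin ring: I_cm = (1/2)MR² = (1/2)(1.63)(0.453)² = 0.16725 kg·m²; centre at d = 0.545 m, so the parallel axis theorem gives I = 0.16725 + (1.63)(0.545)² = 0.6514 kg·m².
Thin rod: I_cm = (1/12)ML² = (1/12)(1.09)(0.645)² = 0.037789 kg·m²; centre at d = 0.439 m, so the parallel axis theorem gives I = 0.037789 + (1.09)(0.439)² = 0.24785 kg·m².
Point mass: I_cm = 0; centre at d = 0.574 m, so the parallel axis theorem gives I = 0 + (0.864)(0.574)² = 0.28467 kg·m².
Total I = 0.001013 + 0.6514 + 0.24785 + 0.28467 = 1.1849 kg·m².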